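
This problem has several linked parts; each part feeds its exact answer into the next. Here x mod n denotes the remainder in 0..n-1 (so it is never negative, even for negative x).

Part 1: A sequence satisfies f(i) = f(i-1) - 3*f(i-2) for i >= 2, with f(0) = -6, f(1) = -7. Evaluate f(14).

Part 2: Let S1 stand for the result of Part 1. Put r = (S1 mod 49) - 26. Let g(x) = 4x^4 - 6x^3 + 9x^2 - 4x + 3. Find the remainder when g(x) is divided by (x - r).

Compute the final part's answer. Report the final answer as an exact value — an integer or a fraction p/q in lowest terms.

Part 1: f(2) = 1*(-7) - 3*(-6) = 11; iterating: f(2)=11, f(3)=32, f(4)=-1, f(5)=-97, f(6)=-94, f(7)=197, f(8)=479, f(9)=-112, f(10)=-1549, f(11)=-1213, f(12)=3434, f(13)=7073, f(14)=-3229; answer -3229
Part 2: S1 = -3229; r = -21; remainder = value at the root: 4*(-21)^4 - 6*(-21)^3 + 9*(-21)^2 - 4*(-21)^1 + 3 = (777924) + (55566) + (3969) + (84) + (3) = 837546; answer 837546

837546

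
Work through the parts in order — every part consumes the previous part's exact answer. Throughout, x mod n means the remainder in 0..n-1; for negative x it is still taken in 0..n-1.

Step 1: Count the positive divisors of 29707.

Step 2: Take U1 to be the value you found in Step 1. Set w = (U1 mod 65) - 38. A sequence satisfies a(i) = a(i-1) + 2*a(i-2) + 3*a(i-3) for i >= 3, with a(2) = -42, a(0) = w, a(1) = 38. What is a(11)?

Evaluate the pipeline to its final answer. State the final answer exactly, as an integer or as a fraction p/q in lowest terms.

Step 1: 29707 = 61 * 487; number of divisors = (1+1) * (1+1) = 4; answer 4
Step 2: U1 = 4; w = -34; a(3) = 1*(-42) + 2*(38) + 3*(-34) = -68; iterating: a(3)=-68, a(4)=-38, a(5)=-300, a(6)=-580, a(7)=-1294, a(8)=-3354, a(9)=-7682, a(10)=-18272, a(11)=-43698; answer -43698

-43698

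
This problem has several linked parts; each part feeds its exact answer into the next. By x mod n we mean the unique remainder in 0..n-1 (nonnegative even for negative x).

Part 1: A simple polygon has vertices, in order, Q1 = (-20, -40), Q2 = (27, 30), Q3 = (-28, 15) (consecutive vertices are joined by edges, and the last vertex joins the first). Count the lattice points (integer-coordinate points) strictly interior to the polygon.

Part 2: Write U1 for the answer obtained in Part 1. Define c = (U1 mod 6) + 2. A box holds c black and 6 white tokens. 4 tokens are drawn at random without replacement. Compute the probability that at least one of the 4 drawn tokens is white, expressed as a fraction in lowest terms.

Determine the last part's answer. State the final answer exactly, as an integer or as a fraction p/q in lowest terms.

32/33

Part 1: cross terms: (-20*30 - 27*-40)=480, (27*15 - -28*30)=1245, (-28*-40 - -20*15)=1420; twice the area = |3145| = 3145; area = 3145/2; boundary points = 1 + 5 + 1 = 7; strictly interior points = area - boundary/2 + 1 = 1570; answer 1570
Part 2: U1 = 1570; c = 6; total draws C(12,4) = 495; complement C(6,4) = 15; favorable 495 - 15 = 480; P = 32/33; answer 32/33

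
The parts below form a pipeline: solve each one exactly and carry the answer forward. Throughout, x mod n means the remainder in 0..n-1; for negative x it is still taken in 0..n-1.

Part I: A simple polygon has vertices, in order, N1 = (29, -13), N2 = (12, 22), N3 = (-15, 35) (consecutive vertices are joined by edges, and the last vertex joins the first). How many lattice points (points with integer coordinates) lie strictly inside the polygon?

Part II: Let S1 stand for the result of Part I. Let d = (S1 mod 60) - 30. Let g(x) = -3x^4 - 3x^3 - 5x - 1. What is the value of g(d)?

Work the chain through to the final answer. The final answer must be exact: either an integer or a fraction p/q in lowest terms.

-2348851

Part I: cross terms: (29*22 - 12*-13)=794, (12*35 - -15*22)=750, (-15*-13 - 29*35)=-820; twice the area = |724| = 724; area = 362; boundary points = 1 + 1 + 4 = 6; strictly interior points = area - boundary/2 + 1 = 360; answer 360
Part II: S1 = 360; d = -30; -3*(-30)^4 - 3*(-30)^3 - 5*(-30)^1 - 1 = (-2430000) + (81000) + (150) + (-1) = -2348851; answer -2348851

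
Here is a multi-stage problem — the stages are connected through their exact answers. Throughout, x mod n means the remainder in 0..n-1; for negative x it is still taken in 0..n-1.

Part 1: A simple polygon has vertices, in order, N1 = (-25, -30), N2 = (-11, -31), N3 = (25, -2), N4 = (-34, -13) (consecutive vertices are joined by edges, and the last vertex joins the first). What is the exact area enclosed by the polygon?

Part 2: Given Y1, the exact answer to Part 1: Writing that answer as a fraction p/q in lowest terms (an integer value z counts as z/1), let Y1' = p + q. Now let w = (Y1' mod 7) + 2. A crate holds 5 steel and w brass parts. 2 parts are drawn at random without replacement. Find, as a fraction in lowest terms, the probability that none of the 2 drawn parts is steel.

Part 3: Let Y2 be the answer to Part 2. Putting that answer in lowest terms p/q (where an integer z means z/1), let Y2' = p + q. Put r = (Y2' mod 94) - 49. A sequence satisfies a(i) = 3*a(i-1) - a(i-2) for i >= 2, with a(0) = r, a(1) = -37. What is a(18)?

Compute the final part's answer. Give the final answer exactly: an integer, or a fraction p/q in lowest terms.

Part 1: cross terms: (-25*-31 - -11*-30)=445, (-11*-2 - 25*-31)=797, (25*-13 - -34*-2)=-393, (-34*-30 - -25*-13)=695; twice the area = |1544| = 1544; area = 772; answer 772
Part 2: Y1 = 772; threaded value p + q = 773; w = 5; total draws C(10,2) = 45; favorable C(5,2) = 10; P = 2/9; answer 2/9
Part 3: Y2 = 2/9; threaded value p + q = 11; r = -38; a(2) = 3*(-37) - 1*(-38) = -73; iterating: a(2)=-73, a(3)=-182, a(4)=-473, a(5)=-1237, a(6)=-3238, a(7)=-8477, a(8)=-22193, a(9)=-58102, a(10)=-152113, a(11)=-398237, a(12)=-1042598, a(13)=-2729557, a(14)=-7146073, a(15)=-18708662, a(16)=-48979913, a(17)=-128231077, a(18)=-335713318; answer -335713318

-335713318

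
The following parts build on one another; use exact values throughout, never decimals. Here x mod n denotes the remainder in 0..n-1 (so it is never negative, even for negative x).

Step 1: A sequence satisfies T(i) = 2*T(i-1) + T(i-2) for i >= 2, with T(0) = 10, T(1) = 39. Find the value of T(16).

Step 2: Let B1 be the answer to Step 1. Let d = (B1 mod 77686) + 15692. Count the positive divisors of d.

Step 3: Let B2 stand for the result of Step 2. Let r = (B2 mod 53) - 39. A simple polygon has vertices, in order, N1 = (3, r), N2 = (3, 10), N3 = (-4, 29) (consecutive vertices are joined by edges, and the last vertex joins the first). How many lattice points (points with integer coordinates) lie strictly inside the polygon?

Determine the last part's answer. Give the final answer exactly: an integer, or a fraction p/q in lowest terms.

75

Step 1: T(2) = 2*(39) + 1*(10) = 88; iterating: T(2)=88, T(3)=215, T(4)=518, T(5)=1251, T(6)=3020, T(7)=7291, T(8)=17602, T(9)=42495, T(10)=102592, T(11)=247679, T(12)=597950, T(13)=1443579, T(14)=3485108, T(15)=8413795, T(16)=20312698; answer 20312698
Step 2: B1 = 20312698; d = 52344; 52344 = 2^3 * 3^2 * 727; number of divisors = (3+1) * (2+1) * (1+1) = 24; answer 24
Step 3: B2 = 24; r = -15; cross terms: (3*10 - 3*-15)=75, (3*29 - -4*10)=127, (-4*-15 - 3*29)=-27; twice the area = |175| = 175; area = 175/2; boundary points = 25 + 1 + 1 = 27; strictly interior points = area - boundary/2 + 1 = 75; answer 75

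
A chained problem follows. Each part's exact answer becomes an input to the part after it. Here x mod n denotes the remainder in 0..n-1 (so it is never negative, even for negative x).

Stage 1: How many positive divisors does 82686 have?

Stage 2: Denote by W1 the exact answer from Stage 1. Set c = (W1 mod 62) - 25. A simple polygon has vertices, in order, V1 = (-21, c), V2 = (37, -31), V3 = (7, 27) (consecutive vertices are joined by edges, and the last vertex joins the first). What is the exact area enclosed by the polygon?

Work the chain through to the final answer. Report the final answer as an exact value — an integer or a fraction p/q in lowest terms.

Stage 1: 82686 = 2 * 3 * 13781; number of divisors = (1+1) * (1+1) * (1+1) = 8; answer 8
Stage 2: W1 = 8; c = -17; cross terms: (-21*-31 - 37*-17)=1280, (37*27 - 7*-31)=1216, (7*-17 - -21*27)=448; twice the area = |2944| = 2944; area = 1472; answer 1472

1472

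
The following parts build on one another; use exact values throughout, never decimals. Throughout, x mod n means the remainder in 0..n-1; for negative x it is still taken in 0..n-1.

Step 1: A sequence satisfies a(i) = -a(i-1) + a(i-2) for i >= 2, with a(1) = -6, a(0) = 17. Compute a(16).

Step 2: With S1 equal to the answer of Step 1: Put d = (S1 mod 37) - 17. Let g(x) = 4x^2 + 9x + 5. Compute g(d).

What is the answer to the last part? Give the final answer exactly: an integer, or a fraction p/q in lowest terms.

Step 1: a(2) = -1*(-6) + 1*(17) = 23; iterating: a(2)=23, a(3)=-29, a(4)=52, a(5)=-81, a(6)=133, a(7)=-214, a(8)=347, a(9)=-561, a(10)=908, a(11)=-1469, a(12)=2377, a(13)=-3846, a(14)=6223, a(15)=-10069, a(16)=16292; answer 16292
Step 2: S1 = 16292; d = -5; 4*(-5)^2 + 9*(-5)^1 + 5 = (100) + (-45) + (5) = 60; answer 60

60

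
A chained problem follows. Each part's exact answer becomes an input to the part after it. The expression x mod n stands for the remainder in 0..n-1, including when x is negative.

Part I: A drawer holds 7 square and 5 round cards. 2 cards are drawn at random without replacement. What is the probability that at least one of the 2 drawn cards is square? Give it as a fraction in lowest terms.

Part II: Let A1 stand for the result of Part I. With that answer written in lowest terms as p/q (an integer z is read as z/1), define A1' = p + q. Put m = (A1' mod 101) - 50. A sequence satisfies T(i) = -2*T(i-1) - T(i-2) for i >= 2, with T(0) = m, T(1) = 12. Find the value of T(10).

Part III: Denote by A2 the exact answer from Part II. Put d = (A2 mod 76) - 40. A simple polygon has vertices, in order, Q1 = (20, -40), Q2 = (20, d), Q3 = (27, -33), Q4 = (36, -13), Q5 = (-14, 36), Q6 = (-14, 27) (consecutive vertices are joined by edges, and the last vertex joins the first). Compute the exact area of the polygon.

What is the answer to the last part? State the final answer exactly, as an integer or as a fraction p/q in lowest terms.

Part I: total draws C(12,2) = 66; complement C(5,2) = 10; favorable 66 - 10 = 56; P = 28/33; answer 28/33
Part II: A1 = 28/33; threaded value p + q = 61; m = 11; T(2) = -2*(12) - 1*(11) = -35; iterating: T(2)=-35, T(3)=58, T(4)=-81, T(5)=104, T(6)=-127, T(7)=150, T(8)=-173, T(9)=196, T(10)=-219; answer -219
Part III: A2 = -219; d = -31; cross terms: (20*-31 - 20*-40)=180, (20*-33 - 27*-31)=177, (27*-13 - 36*-33)=837, (36*36 - -14*-13)=1114, (-14*27 - -14*36)=126, (-14*-40 - 20*27)=20; twice the area = |2454| = 2454; area = 1227; answer 1227

1227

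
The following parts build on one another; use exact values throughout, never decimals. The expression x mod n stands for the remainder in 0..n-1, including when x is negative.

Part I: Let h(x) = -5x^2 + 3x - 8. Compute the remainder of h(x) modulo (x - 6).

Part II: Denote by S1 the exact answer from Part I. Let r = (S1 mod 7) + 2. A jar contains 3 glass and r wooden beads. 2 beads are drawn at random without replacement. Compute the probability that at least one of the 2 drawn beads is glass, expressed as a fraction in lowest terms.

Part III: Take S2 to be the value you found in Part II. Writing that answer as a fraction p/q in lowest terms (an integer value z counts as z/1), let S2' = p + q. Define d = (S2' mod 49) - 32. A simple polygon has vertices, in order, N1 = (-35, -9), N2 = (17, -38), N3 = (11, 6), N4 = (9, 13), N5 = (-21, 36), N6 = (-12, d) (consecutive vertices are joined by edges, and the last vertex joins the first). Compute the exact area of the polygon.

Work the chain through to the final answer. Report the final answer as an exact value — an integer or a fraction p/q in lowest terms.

3103/2

Part I: remainder = value at the root: -5*(6)^2 + 3*(6)^1 - 8 = (-180) + (18) + (-8) = -170; answer -170
Part II: S1 = -170; r = 7; total draws C(10,2) = 45; complement C(7,2) = 21; favorable 45 - 21 = 24; P = 8/15; answer 8/15
Part III: S2 = 8/15; threaded value p + q = 23; d = -9; cross terms: (-35*-38 - 17*-9)=1483, (17*6 - 11*-38)=520, (11*13 - 9*6)=89, (9*36 - -21*13)=597, (-21*-9 - -12*36)=621, (-12*-9 - -35*-9)=-207; twice the area = |3103| = 3103; area = 3103/2; answer 3103/2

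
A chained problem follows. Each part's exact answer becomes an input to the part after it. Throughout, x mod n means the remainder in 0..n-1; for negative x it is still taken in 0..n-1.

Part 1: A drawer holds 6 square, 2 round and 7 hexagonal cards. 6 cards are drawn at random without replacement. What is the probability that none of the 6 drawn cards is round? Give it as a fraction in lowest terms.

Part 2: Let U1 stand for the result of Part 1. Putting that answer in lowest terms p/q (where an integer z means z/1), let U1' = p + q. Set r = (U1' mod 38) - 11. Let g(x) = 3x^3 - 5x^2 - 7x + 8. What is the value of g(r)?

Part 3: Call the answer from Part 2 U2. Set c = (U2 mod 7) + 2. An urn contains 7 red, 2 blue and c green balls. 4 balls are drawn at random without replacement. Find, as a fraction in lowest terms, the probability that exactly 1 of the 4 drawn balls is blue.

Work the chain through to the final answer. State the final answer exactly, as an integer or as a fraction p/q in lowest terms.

13/34

Part 1: total draws C(15,6) = 5005; favorable C(13,6) = 1716; P = 12/35; answer 12/35
Part 2: U1 = 12/35; threaded value p + q = 47; r = -2; 3*(-2)^3 - 5*(-2)^2 - 7*(-2)^1 + 8 = (-24) + (-20) + (14) + (8) = -22; answer -22
Part 3: U2 = -22; c = 8; total draws C(17,4) = 2380; favorable C(2,1)*C(15,3) = 910; P = 13/34; answer 13/34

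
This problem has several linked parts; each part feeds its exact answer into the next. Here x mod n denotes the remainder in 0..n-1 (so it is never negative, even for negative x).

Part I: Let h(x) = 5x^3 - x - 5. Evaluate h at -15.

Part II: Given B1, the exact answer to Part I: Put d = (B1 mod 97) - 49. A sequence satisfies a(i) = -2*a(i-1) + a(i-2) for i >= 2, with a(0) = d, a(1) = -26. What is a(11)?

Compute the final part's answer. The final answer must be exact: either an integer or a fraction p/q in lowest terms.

Part I: 5*(-15)^3 - 1*(-15)^1 - 5 = (-16875) + (15) + (-5) = -16865; answer -16865
Part II: B1 = -16865; d = -36; a(2) = -2*(-26) + 1*(-36) = 16; iterating: a(2)=16, a(3)=-58, a(4)=132, a(5)=-322, a(6)=776, a(7)=-1874, a(8)=4524, a(9)=-10922, a(10)=26368, a(11)=-63658; answer -63658

-63658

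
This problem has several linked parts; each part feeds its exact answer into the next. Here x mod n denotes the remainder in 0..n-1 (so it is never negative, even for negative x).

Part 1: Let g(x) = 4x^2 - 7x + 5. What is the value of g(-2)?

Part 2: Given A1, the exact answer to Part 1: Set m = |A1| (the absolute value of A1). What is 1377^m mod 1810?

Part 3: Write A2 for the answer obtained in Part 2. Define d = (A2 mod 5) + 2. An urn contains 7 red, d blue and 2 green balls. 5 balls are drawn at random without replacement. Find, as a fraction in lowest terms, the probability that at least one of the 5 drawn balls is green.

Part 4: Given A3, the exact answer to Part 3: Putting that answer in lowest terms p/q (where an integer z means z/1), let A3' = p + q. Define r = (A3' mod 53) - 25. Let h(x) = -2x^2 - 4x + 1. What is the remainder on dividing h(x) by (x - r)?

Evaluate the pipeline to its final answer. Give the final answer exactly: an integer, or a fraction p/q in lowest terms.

Part 1: 4*(-2)^2 - 7*(-2)^1 + 5 = (16) + (14) + (5) = 35; answer 35
Part 2: A1 = 35; m = 35; squarings mod 1810: 1377^1=1377, 1377^2=1059, 1377^4=1091, 1377^8=1111, 1377^16=1711, 1377^32=751; 1377^35 = 1377^1 * 1377^2 * 1377^32 = 1803 (mod 1810); answer 1803
Part 3: A2 = 1803; d = 5; total draws C(14,5) = 2002; complement C(12,5) = 792; favorable 2002 - 792 = 1210; P = 55/91; answer 55/91
Part 4: A3 = 55/91; threaded value p + q = 146; r = 15; remainder = value at the root: -2*(15)^2 - 4*(15)^1 + 1 = (-450) + (-60) + (1) = -509; answer -509

-509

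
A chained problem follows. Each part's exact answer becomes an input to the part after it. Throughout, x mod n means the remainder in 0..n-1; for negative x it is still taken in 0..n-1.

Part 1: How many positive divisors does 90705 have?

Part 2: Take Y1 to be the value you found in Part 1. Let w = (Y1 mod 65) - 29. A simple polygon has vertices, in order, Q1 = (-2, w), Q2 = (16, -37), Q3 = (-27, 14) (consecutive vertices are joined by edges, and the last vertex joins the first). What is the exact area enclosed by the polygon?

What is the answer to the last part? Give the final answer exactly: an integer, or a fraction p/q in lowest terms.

Part 1: 90705 = 3 * 5 * 6047; number of divisors = (1+1) * (1+1) * (1+1) = 8; answer 8
Part 2: Y1 = 8; w = -21; cross terms: (-2*-37 - 16*-21)=410, (16*14 - -27*-37)=-775, (-27*-21 - -2*14)=595; twice the area = |230| = 230; area = 115; answer 115

115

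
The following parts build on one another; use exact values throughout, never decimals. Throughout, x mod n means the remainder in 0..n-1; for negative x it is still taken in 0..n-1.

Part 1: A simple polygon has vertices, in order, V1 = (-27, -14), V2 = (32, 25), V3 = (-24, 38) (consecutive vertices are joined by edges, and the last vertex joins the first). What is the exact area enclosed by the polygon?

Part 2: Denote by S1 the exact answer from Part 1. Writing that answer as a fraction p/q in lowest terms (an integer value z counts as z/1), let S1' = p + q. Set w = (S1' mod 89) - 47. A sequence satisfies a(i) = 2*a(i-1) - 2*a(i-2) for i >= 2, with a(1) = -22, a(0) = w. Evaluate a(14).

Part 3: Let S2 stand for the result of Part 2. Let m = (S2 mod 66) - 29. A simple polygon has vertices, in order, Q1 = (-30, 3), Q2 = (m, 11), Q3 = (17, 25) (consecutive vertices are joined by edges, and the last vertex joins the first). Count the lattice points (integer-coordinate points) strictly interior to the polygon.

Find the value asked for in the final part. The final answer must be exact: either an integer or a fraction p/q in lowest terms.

218

Part 1: cross terms: (-27*25 - 32*-14)=-227, (32*38 - -24*25)=1816, (-24*-14 - -27*38)=1362; twice the area = |2951| = 2951; area = 2951/2; answer 2951/2
Part 2: S1 = 2951/2; threaded value p + q = 2953; w = -31; a(2) = 2*(-22) - 2*(-31) = 18; iterating: a(2)=18, a(3)=80, a(4)=124, a(5)=88, a(6)=-72, a(7)=-320, a(8)=-496, a(9)=-352, a(10)=288, a(11)=1280, a(12)=1984, a(13)=1408, a(14)=-1152; answer -1152
Part 3: S2 = -1152; m = 7; cross terms: (-30*11 - 7*3)=-351, (7*25 - 17*11)=-12, (17*3 - -30*25)=801; twice the area = |438| = 438; area = 219; boundary points = 1 + 2 + 1 = 4; strictly interior points = area - boundary/2 + 1 = 218; answer 218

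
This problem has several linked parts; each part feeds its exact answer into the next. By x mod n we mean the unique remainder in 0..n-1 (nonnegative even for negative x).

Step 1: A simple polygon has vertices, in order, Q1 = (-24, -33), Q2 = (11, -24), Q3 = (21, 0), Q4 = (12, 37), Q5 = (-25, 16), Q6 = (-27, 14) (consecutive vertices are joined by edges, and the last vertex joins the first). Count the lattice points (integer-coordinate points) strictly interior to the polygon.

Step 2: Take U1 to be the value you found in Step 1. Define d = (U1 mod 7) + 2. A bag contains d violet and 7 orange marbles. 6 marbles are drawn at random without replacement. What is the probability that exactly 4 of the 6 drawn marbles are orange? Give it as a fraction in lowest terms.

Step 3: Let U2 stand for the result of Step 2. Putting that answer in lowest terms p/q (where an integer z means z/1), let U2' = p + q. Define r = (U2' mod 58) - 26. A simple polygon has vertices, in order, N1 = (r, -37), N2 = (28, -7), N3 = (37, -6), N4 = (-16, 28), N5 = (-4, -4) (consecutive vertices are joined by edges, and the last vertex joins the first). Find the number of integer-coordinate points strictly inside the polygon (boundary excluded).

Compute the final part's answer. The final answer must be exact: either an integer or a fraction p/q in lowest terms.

1176

Step 1: cross terms: (-24*-24 - 11*-33)=939, (11*0 - 21*-24)=504, (21*37 - 12*0)=777, (12*16 - -25*37)=1117, (-25*14 - -27*16)=82, (-27*-33 - -24*14)=1227; twice the area = |4646| = 4646; area = 2323; boundary points = 1 + 2 + 1 + 1 + 2 + 1 = 8; strictly interior points = area - boundary/2 + 1 = 2320; answer 2320
Step 2: U1 = 2320; d = 5; total draws C(12,6) = 924; favorable C(7,4)*C(5,2) = 350; P = 25/66; answer 25/66
Step 3: U2 = 25/66; threaded value p + q = 91; r = 7; cross terms: (7*-7 - 28*-37)=987, (28*-6 - 37*-7)=91, (37*28 - -16*-6)=940, (-16*-4 - -4*28)=176, (-4*-37 - 7*-4)=176; twice the area = |2370| = 2370; area = 1185; boundary points = 3 + 1 + 1 + 4 + 11 = 20; strictly interior points = area - boundary/2 + 1 = 1176; answer 1176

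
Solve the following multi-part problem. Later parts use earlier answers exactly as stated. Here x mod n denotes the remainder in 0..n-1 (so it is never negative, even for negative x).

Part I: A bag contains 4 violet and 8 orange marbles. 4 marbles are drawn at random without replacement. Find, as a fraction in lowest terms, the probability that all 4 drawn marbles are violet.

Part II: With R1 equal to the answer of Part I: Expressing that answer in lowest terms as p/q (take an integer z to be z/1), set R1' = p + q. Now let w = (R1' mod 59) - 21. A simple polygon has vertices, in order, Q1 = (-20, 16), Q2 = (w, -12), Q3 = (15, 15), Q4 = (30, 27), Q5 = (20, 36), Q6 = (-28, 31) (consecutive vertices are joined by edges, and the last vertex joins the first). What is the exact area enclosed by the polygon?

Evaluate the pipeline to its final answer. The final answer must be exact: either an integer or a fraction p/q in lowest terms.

1356

Part I: total draws C(12,4) = 495; favorable C(4,4) = 1; P = 1/495; answer 1/495
Part II: R1 = 1/495; threaded value p + q = 496; w = 3; cross terms: (-20*-12 - 3*16)=192, (3*15 - 15*-12)=225, (15*27 - 30*15)=-45, (30*36 - 20*27)=540, (20*31 - -28*36)=1628, (-28*16 - -20*31)=172; twice the area = |2712| = 2712; area = 1356; answer 1356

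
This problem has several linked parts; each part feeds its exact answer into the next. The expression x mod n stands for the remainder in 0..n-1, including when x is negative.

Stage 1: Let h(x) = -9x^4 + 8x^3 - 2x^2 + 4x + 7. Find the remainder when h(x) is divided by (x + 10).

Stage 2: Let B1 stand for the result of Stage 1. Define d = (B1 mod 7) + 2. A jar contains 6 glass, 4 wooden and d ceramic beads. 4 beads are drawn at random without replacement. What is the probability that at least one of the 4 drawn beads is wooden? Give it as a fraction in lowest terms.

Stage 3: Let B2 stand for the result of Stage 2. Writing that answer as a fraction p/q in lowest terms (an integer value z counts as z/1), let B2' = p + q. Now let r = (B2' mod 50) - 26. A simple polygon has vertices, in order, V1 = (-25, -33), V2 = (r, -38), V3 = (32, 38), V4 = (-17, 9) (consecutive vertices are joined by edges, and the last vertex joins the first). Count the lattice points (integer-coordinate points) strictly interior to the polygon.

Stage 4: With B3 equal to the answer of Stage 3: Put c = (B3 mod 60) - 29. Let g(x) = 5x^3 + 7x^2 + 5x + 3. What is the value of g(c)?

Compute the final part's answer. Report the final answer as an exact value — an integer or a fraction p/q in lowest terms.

-5860

Stage 1: remainder = value at the root: -9*(-10)^4 + 8*(-10)^3 - 2*(-10)^2 + 4*(-10)^1 + 7 = (-90000) + (-8000) + (-200) + (-40) + (7) = -98233; answer -98233
Stage 2: B1 = -98233; d = 7; total draws C(17,4) = 2380; complement C(13,4) = 715; favorable 2380 - 715 = 1665; P = 333/476; answer 333/476
Stage 3: B2 = 333/476; threaded value p + q = 809; r = -17; cross terms: (-25*-38 - -17*-33)=389, (-17*38 - 32*-38)=570, (32*9 - -17*38)=934, (-17*-33 - -25*9)=786; twice the area = |2679| = 2679; area = 2679/2; boundary points = 1 + 1 + 1 + 2 = 5; strictly interior points = area - boundary/2 + 1 = 1338; answer 1338
Stage 4: B3 = 1338; c = -11; 5*(-11)^3 + 7*(-11)^2 + 5*(-11)^1 + 3 = (-6655) + (847) + (-55) + (3) = -5860; answer -5860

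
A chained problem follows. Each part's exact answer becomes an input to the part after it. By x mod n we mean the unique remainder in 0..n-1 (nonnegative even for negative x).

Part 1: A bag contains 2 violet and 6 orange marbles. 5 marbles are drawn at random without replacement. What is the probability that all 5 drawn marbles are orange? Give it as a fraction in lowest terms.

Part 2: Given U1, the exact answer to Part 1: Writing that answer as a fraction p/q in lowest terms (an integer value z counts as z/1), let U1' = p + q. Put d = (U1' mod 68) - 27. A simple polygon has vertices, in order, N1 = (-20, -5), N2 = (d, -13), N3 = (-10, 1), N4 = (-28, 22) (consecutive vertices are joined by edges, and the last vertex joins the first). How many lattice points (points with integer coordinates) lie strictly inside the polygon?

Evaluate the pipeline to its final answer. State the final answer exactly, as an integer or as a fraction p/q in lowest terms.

259

Part 1: total draws C(8,5) = 56; favorable C(6,5) = 6; P = 3/28; answer 3/28
Part 2: U1 = 3/28; threaded value p + q = 31; d = 4; cross terms: (-20*-13 - 4*-5)=280, (4*1 - -10*-13)=-126, (-10*22 - -28*1)=-192, (-28*-5 - -20*22)=580; twice the area = |542| = 542; area = 271; boundary points = 8 + 14 + 3 + 1 = 26; strictly interior points = area - boundary/2 + 1 = 259; answer 259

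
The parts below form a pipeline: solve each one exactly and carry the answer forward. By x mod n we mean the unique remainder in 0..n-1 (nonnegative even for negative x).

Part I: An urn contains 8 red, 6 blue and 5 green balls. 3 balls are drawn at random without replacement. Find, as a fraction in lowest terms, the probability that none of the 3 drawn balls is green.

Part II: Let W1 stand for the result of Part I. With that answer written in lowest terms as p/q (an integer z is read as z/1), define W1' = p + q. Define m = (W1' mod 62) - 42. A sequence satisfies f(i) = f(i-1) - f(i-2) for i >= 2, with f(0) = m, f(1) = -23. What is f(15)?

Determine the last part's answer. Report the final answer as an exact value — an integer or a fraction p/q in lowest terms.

11

Part I: total draws C(19,3) = 969; favorable C(14,3) = 364; P = 364/969; answer 364/969
Part II: W1 = 364/969; threaded value p + q = 1333; m = -11; f(2) = 1*(-23) - 1*(-11) = -12; iterating: f(2)=-12, f(3)=11, f(4)=23, f(5)=12, f(6)=-11, f(7)=-23, f(8)=-12, f(9)=11, f(10)=23, f(11)=12, f(12)=-11, f(13)=-23, f(14)=-12, f(15)=11; answer 11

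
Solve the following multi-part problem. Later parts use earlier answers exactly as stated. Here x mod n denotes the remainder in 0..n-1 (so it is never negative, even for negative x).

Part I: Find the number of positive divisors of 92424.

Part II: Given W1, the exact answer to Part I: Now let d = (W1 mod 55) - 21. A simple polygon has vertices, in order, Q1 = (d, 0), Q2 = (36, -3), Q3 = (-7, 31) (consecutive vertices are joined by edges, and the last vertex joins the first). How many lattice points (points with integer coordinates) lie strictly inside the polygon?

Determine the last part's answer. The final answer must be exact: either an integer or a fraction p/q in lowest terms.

632

Part I: 92424 = 2^3 * 3 * 3851; number of divisors = (3+1) * (1+1) * (1+1) = 16; answer 16
Part II: W1 = 16; d = -5; cross terms: (-5*-3 - 36*0)=15, (36*31 - -7*-3)=1095, (-7*0 - -5*31)=155; twice the area = |1265| = 1265; area = 1265/2; boundary points = 1 + 1 + 1 = 3; strictly interior points = area - boundary/2 + 1 = 632; answer 632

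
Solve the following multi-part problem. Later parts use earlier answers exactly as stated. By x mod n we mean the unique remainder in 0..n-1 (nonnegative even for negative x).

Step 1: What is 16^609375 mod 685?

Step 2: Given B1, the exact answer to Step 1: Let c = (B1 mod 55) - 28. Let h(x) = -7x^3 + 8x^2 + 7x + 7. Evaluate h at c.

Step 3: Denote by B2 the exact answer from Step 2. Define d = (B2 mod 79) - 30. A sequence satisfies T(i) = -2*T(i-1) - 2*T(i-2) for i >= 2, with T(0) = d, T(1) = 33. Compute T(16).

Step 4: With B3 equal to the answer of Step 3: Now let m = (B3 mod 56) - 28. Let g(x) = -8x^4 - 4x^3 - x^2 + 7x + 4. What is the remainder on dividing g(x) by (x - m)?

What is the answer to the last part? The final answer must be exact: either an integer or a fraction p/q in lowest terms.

Step 1: squarings mod 685: 16^1=16, 16^2=256, 16^4=461, 16^8=171, 16^16=471, 16^32=586, 16^64=211, 16^128=681, 16^256=16, 16^512=256, 16^1024=461, 16^2048=171, 16^4096=471, 16^8192=586, 16^16384=211, 16^32768=681, 16^65536=16, 16^131072=256, 16^262144=461, 16^524288=171; 16^609375 = 16^1 * 16^2 * 16^4 * 16^8 * 16^16 * 16^64 * 16^1024 * 16^2048 * 16^16384 * 16^65536 * 16^524288 = 621 (mod 685); answer 621
Step 2: B1 = 621; c = -12; -7*(-12)^3 + 8*(-12)^2 + 7*(-12)^1 + 7 = (12096) + (1152) + (-84) + (7) = 13171; answer 13171
Step 3: B2 = 13171; d = 27; T(2) = -2*(33) - 2*(27) = -120; iterating: T(2)=-120, T(3)=174, T(4)=-108, T(5)=-132, T(6)=480, T(7)=-696, T(8)=432, T(9)=528, T(10)=-1920, T(11)=2784, T(12)=-1728, T(13)=-2112, T(14)=7680, T(15)=-11136, T(16)=6912; answer 6912
Step 4: B3 = 6912; m = -4; remainder = value at the root: -8*(-4)^4 - 4*(-4)^3 - 1*(-4)^2 + 7*(-4)^1 + 4 = (-2048) + (256) + (-16) + (-28) + (4) = -1832; answer -1832

-1832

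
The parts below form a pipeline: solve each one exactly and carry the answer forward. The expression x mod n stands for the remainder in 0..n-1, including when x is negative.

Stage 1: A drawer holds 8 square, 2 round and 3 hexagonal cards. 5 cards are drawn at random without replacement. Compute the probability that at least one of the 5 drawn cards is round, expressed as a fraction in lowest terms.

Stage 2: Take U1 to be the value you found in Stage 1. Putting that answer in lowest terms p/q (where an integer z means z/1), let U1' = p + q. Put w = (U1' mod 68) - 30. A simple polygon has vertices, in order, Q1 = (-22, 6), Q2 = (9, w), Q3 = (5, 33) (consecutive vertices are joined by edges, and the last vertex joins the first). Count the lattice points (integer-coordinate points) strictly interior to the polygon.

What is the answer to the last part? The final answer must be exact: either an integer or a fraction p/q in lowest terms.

Stage 1: total draws C(13,5) = 1287; complement C(11,5) = 462; favorable 1287 - 462 = 825; P = 25/39; answer 25/39
Stage 2: U1 = 25/39; threaded value p + q = 64; w = 34; cross terms: (-22*34 - 9*6)=-802, (9*33 - 5*34)=127, (5*6 - -22*33)=756; twice the area = |81| = 81; area = 81/2; boundary points = 1 + 1 + 27 = 29; strictly interior points = area - boundary/2 + 1 = 27; answer 27

27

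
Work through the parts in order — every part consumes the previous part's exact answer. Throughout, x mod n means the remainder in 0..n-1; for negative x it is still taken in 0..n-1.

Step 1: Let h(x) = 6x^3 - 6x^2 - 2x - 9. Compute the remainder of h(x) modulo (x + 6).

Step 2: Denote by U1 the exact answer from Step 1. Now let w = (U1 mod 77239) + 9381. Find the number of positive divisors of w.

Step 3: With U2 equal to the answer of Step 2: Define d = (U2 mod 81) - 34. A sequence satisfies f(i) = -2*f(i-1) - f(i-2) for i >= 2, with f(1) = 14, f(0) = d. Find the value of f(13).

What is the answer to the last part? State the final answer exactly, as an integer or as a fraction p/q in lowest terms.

Step 1: remainder = value at the root: 6*(-6)^3 - 6*(-6)^2 - 2*(-6)^1 - 9 = (-1296) + (-216) + (12) + (-9) = -1509; answer -1509
Step 2: U1 = -1509; w = 85111; 85111 = 13 * 6547; number of divisors = (1+1) * (1+1) = 4; answer 4
Step 3: U2 = 4; d = -30; f(2) = -2*(14) - 1*(-30) = 2; iterating: f(2)=2, f(3)=-18, f(4)=34, f(5)=-50, f(6)=66, f(7)=-82, f(8)=98, f(9)=-114, f(10)=130, f(11)=-146, f(12)=162, f(13)=-178; answer -178

-178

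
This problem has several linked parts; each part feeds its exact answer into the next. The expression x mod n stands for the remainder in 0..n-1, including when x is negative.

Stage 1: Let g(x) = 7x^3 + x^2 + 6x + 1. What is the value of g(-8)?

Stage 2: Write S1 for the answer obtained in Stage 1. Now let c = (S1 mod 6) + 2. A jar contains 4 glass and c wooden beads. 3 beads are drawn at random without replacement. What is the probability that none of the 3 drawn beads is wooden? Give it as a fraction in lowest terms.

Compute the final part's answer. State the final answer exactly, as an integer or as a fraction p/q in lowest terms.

1/21

Stage 1: 7*(-8)^3 + 1*(-8)^2 + 6*(-8)^1 + 1 = (-3584) + (64) + (-48) + (1) = -3567; answer -3567
Stage 2: S1 = -3567; c = 5; total draws C(9,3) = 84; favorable C(4,3) = 4; P = 1/21; answer 1/21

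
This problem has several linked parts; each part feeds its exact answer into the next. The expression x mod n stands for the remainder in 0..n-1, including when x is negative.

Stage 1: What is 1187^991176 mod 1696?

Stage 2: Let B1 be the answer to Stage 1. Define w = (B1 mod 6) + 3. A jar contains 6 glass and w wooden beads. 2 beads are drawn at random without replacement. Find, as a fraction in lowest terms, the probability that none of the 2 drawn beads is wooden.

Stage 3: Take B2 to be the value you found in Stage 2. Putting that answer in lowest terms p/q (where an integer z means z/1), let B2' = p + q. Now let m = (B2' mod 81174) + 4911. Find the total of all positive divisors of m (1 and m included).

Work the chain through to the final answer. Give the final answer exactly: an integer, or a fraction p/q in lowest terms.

Stage 1: squarings mod 1696: 1187^1=1187, 1187^2=1289, 1187^4=1137, 1187^8=417, 1187^16=897, 1187^32=705, 1187^64=97, 1187^128=929, 1187^256=1473, 1187^512=545, 1187^1024=225, 1187^2048=1441, 1187^4096=577, 1187^8192=513, 1187^16384=289, 1187^32768=417, 1187^65536=897, 1187^131072=705, 1187^262144=97, 1187^524288=929; 1187^991176 = 1187^8 * 1187^64 * 1187^128 * 1187^256 * 1187^512 * 1187^1024 * 1187^2048 * 1187^4096 * 1187^65536 * 1187^131072 * 1187^262144 * 1187^524288 = 289 (mod 1696); answer 289
Stage 2: B1 = 289; w = 4; total draws C(10,2) = 45; favorable C(6,2) = 15; P = 1/3; answer 1/3
Stage 3: B2 = 1/3; threaded value p + q = 4; m = 4915; 4915 = 5 * 983; sigma = (1 + 5) * (1 + 983) = 6 * 984 = 5904; answer 5904

5904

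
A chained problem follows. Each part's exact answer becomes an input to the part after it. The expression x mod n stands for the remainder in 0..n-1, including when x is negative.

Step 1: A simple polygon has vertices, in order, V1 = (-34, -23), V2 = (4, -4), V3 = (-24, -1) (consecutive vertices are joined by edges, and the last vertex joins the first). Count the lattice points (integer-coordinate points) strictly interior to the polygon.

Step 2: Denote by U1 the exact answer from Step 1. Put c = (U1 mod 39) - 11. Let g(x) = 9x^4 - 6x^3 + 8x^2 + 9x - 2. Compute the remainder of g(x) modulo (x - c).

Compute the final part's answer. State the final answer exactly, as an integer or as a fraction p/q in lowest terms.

96708

Step 1: cross terms: (-34*-4 - 4*-23)=228, (4*-1 - -24*-4)=-100, (-24*-23 - -34*-1)=518; twice the area = |646| = 646; area = 323; boundary points = 19 + 1 + 2 = 22; strictly interior points = area - boundary/2 + 1 = 313; answer 313
Step 2: U1 = 313; c = -10; remainder = value at the root: 9*(-10)^4 - 6*(-10)^3 + 8*(-10)^2 + 9*(-10)^1 - 2 = (90000) + (6000) + (800) + (-90) + (-2) = 96708; answer 96708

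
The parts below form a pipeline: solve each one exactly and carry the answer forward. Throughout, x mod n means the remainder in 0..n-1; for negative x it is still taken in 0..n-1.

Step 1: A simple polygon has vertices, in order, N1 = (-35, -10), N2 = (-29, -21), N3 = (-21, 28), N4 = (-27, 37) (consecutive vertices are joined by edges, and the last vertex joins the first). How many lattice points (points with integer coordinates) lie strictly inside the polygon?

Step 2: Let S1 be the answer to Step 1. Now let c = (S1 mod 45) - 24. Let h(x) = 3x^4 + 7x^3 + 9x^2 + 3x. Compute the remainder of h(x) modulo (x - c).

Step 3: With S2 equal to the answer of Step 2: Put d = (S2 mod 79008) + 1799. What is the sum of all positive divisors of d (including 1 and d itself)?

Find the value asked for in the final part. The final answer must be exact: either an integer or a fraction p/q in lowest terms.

48960

Step 1: cross terms: (-35*-21 - -29*-10)=445, (-29*28 - -21*-21)=-1253, (-21*37 - -27*28)=-21, (-27*-10 - -35*37)=1565; twice the area = |736| = 736; area = 368; boundary points = 1 + 1 + 3 + 1 = 6; strictly interior points = area - boundary/2 + 1 = 366; answer 366
Step 2: S1 = 366; c = -18; remainder = value at the root: 3*(-18)^4 + 7*(-18)^3 + 9*(-18)^2 + 3*(-18)^1 = (314928) + (-40824) + (2916) + (-54) = 276966; answer 276966
Step 3: S2 = 276966; d = 41741; 41741 = 7 * 67 * 89; sigma = (1 + 7) * (1 + 67) * (1 + 89) = 8 * 68 * 90 = 48960; answer 48960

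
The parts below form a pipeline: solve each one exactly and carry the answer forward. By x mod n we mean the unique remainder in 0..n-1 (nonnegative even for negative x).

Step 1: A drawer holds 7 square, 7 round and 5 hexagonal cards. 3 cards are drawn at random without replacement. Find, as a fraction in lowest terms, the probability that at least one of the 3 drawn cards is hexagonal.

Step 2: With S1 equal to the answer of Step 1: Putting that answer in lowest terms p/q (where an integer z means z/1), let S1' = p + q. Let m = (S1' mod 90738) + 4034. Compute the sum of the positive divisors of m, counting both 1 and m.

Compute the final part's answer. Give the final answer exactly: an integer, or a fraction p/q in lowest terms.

10530

Step 1: total draws C(19,3) = 969; complement C(14,3) = 364; favorable 969 - 364 = 605; P = 605/969; answer 605/969
Step 2: S1 = 605/969; threaded value p + q = 1574; m = 5608; 5608 = 2^3 * 701; sigma = (1 + 2 + 4 + 8) * (1 + 701) = 15 * 702 = 10530; answer 10530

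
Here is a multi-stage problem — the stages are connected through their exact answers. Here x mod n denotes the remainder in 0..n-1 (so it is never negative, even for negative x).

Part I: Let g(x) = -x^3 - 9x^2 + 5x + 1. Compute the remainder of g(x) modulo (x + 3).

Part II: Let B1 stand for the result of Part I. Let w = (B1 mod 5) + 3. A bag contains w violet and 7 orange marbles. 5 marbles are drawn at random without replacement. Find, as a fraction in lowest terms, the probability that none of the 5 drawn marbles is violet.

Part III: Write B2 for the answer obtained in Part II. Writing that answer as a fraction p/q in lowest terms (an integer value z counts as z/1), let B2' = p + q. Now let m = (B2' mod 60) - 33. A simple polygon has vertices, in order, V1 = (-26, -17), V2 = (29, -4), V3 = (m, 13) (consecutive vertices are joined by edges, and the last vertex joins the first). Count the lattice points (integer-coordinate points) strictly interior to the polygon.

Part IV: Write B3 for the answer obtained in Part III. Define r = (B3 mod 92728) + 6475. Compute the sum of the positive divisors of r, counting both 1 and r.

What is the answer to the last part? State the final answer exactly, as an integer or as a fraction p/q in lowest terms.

7372

Part I: remainder = value at the root: -1*(-3)^3 - 9*(-3)^2 + 5*(-3)^1 + 1 = (27) + (-81) + (-15) + (1) = -68; answer -68
Part II: B1 = -68; w = 5; total draws C(12,5) = 792; favorable C(7,5) = 21; P = 7/264; answer 7/264
Part III: B2 = 7/264; threaded value p + q = 271; m = -2; cross terms: (-26*-4 - 29*-17)=597, (29*13 - -2*-4)=369, (-2*-17 - -26*13)=372; twice the area = |1338| = 1338; area = 669; boundary points = 1 + 1 + 6 = 8; strictly interior points = area - boundary/2 + 1 = 666; answer 666
Part IV: B3 = 666; r = 7141; 7141 = 37 * 193; sigma = (1 + 37) * (1 + 193) = 38 * 194 = 7372; answer 7372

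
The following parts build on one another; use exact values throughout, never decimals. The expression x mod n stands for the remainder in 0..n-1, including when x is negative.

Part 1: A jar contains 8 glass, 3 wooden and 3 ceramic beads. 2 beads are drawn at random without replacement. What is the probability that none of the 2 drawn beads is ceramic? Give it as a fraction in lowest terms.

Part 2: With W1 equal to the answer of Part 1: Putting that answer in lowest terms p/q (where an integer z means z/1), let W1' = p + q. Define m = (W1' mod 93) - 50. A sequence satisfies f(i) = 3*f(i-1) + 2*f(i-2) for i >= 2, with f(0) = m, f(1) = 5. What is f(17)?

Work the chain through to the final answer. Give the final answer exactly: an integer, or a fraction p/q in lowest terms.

Part 1: total draws C(14,2) = 91; favorable C(11,2) = 55; P = 55/91; answer 55/91
Part 2: W1 = 55/91; threaded value p + q = 146; m = 3; f(2) = 3*(5) + 2*(3) = 21; iterating: f(2)=21, f(3)=73, f(4)=261, f(5)=929, f(6)=3309, f(7)=11785, f(8)=41973, f(9)=149489, f(10)=532413, f(11)=1896217, f(12)=6753477, f(13)=24052865, f(14)=85665549, f(15)=305102377, f(16)=1086638229, f(17)=3870119441; answer 3870119441

3870119441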